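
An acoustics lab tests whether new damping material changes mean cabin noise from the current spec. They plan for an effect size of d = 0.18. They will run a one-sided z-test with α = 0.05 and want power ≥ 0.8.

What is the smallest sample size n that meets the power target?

n = 191

For power 0.8 need Φ(δ − z_{0.05}) = 0.8, so δ = z_{0.05} + z_{0.20} = 1.645 + 0.842 = 2.486.
δ = d·√n ⇒ n = (δ/d)² = (2.486 / 0.18)² = 190.82.
Round up to the next whole unit.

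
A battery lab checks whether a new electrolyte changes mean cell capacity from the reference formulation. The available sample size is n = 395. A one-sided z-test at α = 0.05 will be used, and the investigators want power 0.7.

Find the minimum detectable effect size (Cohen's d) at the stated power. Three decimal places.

Required noncentrality: δ = z_{0.05} + z_{0.30} = 1.645 + 0.524 = 2.169.
δ = d·√n ⇒ d = δ/√n = 2.169/√395 = 0.1091.

d ≈ 0.109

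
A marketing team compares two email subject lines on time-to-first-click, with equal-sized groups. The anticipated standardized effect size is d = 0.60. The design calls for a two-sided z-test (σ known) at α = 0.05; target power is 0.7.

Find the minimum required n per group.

n = 35 per group

Set Φ(δ − 1.960) = 0.7; then δ − 1.960 = Φ⁻¹(0.7) = 0.524, giving δ = 2.484.
(The Φ(−δ − z_{α/2}) term is vanishingly small for δ > 0 and is dropped in the standard sample-size formula.)
δ = d·√(n/2) ⇒ n = 2(δ/d)² = 2 × (2.484 / 0.60)² = 34.29.
Rounding up, n = 35 per group.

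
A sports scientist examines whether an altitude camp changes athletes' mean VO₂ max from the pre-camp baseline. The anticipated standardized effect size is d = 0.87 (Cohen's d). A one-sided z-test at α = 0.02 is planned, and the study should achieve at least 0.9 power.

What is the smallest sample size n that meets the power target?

n = 15

For power 0.9 need Φ(δ − z_{0.02}) = 0.9, so δ = z_{0.02} + z_{0.10} = 2.054 + 1.282 = 3.335.
δ = d·√n ⇒ n = (δ/d)² = (3.335 / 0.87)² = 14.70.
Round up to the next whole unit.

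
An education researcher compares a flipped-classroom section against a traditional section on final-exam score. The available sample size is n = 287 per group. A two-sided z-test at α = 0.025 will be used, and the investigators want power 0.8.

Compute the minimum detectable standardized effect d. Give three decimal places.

Required noncentrality: δ = z_{0.0125} + z_{0.20} = 2.241 + 0.842 = 3.083.
(The second rejection-region term Φ(−δ − z_{α/2}) is negligible and dropped.)
δ = d·√(n/2) ⇒ d = δ/√(n/2) = 3.083/√(287/2) = 0.2574.

d ≈ 0.257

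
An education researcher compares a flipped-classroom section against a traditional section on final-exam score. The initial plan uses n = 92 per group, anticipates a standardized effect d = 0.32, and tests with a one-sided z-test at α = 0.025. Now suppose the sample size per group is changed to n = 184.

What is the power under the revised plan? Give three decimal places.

Power ≈ 0.866

With n = 184 per group: δ = d·√(n/2) = 0.32 × √(184/2) = 3.0693. Critical value z_{0.025} = 1.960.
Revised power = P(Z > 1.960 − δ) = Φ(1.109) = 0.8664.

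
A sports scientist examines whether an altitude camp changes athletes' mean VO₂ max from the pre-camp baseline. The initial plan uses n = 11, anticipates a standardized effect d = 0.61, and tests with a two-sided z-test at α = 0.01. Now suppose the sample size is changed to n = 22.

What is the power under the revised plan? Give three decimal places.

With n = 22: δ = d·√n = 0.61 × √22 = 2.8612. Critical value z_{0.005} = 2.576.
Revised power = Φ(δ − 2.576) + Φ(−δ − 2.576) = Φ(0.285) + Φ(-5.437) = 0.6123 + 0.0000 = 0.6123.

Power ≈ 0.612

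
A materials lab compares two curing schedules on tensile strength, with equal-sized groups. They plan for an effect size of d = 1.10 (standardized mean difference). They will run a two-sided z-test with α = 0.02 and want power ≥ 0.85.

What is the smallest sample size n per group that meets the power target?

For power 0.85 need Φ(δ − z_{0.01}) = 0.85, so δ = z_{0.01} + z_{0.15} = 2.326 + 1.036 = 3.363.
(Ignoring the negligible lower-tail rejection probability gives the usual closed-form inversion.)
δ = d·√(n/2) ⇒ n = 2(δ/d)² = 2 × (3.363 / 1.10)² = 18.69.
Round up to the next whole unit.

n = 19 per group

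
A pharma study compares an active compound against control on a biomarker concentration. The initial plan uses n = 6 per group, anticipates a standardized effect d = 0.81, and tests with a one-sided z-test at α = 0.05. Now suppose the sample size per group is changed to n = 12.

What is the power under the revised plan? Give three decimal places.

With n = 12 per group: δ = d·√(n/2) = 0.81 × √(12/2) = 1.9841. Critical value z_{0.05} = 1.645.
Revised power = Φ(δ − 1.645) = Φ(0.339) = 0.6328.

Power ≈ 0.633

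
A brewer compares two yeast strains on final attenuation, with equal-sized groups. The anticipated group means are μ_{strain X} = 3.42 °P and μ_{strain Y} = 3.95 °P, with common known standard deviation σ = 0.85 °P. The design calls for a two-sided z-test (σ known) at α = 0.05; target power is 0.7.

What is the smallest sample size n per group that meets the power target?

n = 32 per group

Standardized effect: d = |μ_{strain X} − μ_{strain Y}| / σ = |3.42 − 3.95| / 0.85 = 0.6235
For power 0.7 need Φ(δ − z_{0.025}) = 0.7, so δ = z_{0.025} + z_{0.30} = 1.960 + 0.524 = 2.484.
(The Φ(−δ − z_{α/2}) term is vanishingly small for δ > 0 and is dropped in the standard sample-size formula.)
δ = d·√(n/2) ⇒ n = 2(δ/d)² = 2 × (2.484 / 0.6235)² = 31.75.
Rounding up, n = 32 per group.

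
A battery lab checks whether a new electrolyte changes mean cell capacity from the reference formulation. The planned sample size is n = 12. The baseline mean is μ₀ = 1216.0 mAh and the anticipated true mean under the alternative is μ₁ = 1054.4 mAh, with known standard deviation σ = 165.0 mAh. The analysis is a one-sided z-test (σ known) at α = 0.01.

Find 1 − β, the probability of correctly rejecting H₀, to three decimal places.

Standardized effect: d = |μ₁ − μ₀| / σ = |1054.4 − 1216.0| / 165.0 = 0.9794
Noncentrality parameter: δ = d·√n = 0.9794 × √12 = 3.3927
Critical value for a one-sided test at α = 0.01: z_α = 2.326.
Power = Φ(δ − 2.326) = Φ(1.066) = 0.8569.

Power ≈ 0.857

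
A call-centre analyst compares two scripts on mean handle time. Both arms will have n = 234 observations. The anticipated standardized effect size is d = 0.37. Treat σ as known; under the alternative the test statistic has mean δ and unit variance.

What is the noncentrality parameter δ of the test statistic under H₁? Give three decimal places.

The noncentrality parameter scales effect size by the design's sample-size factor: δ = d·√(n/2) = 0.37 × √(234/2) = 4.0022

δ ≈ 4.002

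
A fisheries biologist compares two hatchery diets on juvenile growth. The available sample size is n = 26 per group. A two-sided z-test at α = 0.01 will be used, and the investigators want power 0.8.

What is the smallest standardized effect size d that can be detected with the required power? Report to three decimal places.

Need Φ(δ − 2.576) = 0.8, so δ = 2.576 + 0.842 = 3.417.
(The second rejection-region term Φ(−δ − z_{α/2}) is negligible and dropped.)
δ = d·√(n/2) ⇒ d = δ/√(n/2) = 3.417/√(26/2) = 0.9478.

d ≈ 0.948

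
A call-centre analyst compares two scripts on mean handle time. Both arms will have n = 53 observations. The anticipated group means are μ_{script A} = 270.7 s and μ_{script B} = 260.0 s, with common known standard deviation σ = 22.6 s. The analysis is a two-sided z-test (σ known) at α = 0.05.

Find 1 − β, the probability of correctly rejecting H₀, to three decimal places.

Power ≈ 0.683

Standardized effect: d = |μ_{script A} − μ_{script B}| / σ = |270.7 − 260.0| / 22.6 = 0.4735
Noncentrality parameter: δ = d·√(n/2) = 0.4735 × √(53/2) = 2.4372
Two-sided α = 0.05 → critical value z_{0.025} = 1.960.
Power = Φ(δ − 1.960) + Φ(−δ − 1.960) = Φ(0.477) + Φ(-4.397) = 0.6834 + 0.0000 = 0.6834.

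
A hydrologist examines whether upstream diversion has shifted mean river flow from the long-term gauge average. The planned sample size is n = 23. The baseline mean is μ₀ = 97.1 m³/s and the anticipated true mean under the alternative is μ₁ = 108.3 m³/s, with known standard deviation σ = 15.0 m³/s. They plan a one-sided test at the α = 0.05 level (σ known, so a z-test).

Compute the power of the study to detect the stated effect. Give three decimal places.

Standardized effect: d = |μ₁ − μ₀| / σ = |108.3 − 97.1| / 15.0 = 0.7467
Noncentrality parameter: λ = d·√n = 0.7467 × √23 = 3.5809
One-sided α = 0.05 → critical value z_{0.05} = 1.645.
Power = Φ(λ − 1.645) = Φ(1.936) = 0.9736.

Power ≈ 0.974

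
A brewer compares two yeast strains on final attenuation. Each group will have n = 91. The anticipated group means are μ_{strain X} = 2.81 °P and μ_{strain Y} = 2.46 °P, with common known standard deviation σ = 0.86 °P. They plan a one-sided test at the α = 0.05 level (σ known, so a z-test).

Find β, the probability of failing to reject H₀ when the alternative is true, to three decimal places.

Standardized effect: d = |μ_{strain X} − μ_{strain Y}| / σ = |2.81 − 2.46| / 0.86 = 0.4070
Noncentrality parameter: δ = d·√(n/2) = 0.4070 × √(91/2) = 2.7452
Critical value for a one-sided test at α = 0.05: z_α = 1.645.
Power = P(Z > 1.645 − δ) = Φ(1.100) = 0.8644.
Type II error: β = 1 − power = 1 − 0.8644 = 0.1356.

β ≈ 0.136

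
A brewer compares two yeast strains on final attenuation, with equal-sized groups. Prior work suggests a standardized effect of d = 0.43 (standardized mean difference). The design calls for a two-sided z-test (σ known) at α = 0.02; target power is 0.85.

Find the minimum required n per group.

Set Φ(δ − 2.326) = 0.85; then δ − 2.326 = Φ⁻¹(0.85) = 1.036, giving δ = 3.363.
(For δ > 0 the lower-tail rejection region contributes negligibly to power, so the one-term inversion is standard.)
δ = d·√(n/2) ⇒ n = 2(δ/d)² = 2 × (3.363 / 0.43)² = 122.32.
Round up to the next whole unit.

n = 123 per group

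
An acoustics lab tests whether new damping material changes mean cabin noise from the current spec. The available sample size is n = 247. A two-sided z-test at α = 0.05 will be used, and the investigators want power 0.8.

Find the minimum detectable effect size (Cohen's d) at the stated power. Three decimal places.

Need Φ(δ − 1.960) = 0.8, so δ = 1.960 + 0.842 = 2.802.
(Lower-tail contribution to power is negligible for δ > 0.)
δ = d·√n ⇒ d = δ/√n = 2.802/√247 = 0.1783.

d ≈ 0.178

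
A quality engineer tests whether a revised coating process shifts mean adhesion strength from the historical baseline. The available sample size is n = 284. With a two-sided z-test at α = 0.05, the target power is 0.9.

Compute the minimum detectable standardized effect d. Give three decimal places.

d ≈ 0.192

Need Φ(δ − 1.960) = 0.9, so δ = 1.960 + 1.282 = 3.242.
(Lower-tail contribution to power is negligible for δ > 0.)
δ = d·√n ⇒ d = δ/√n = 3.242/√284 = 0.1923.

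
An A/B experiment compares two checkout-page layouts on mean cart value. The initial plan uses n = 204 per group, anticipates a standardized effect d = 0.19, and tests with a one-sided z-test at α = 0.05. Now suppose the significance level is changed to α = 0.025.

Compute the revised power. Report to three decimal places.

δ = d·√(n/2) = 0.19 × √(204/2) = 1.9189 (unchanged). New critical value: z_{0.025} = 1.960.
Revised power = P(Z > 1.960 − δ) = Φ(-0.041) = 0.4836.

Power ≈ 0.484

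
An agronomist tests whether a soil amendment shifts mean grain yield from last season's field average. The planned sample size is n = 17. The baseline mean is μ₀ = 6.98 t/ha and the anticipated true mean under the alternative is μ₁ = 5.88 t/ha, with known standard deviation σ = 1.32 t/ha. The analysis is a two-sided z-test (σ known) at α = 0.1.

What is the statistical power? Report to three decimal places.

Power ≈ 0.963

Standardized effect: d = |μ₁ − μ₀| / σ = |5.88 − 6.98| / 1.32 = 0.8333
Noncentrality parameter: δ = d·√n = 0.8333 × √17 = 3.4359
Critical value for a two-sided test at α = 0.1: z_{α/2} = 1.645.
Power = Φ(δ − 1.645) + Φ(−δ − 1.645) = Φ(1.791) + Φ(-5.081) = 0.9634 + 0.0000 = 0.9634.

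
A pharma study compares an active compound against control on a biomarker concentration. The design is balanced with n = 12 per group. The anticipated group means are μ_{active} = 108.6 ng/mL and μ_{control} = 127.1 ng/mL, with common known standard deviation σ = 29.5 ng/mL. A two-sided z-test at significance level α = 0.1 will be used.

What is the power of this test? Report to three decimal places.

Standardized effect: d = |μ_{active} − μ_{control}| / σ = |108.6 − 127.1| / 29.5 = 0.6271
Noncentrality parameter: δ = d·√(n/2) = 0.6271 × √(12/2) = 1.5361
Two-sided α = 0.1 → critical value z_{0.05} = 1.645.
Power = Φ(δ − 1.645) + Φ(−δ − 1.645) = Φ(-0.109) + Φ(-3.181) = 0.4567 + 0.0007 = 0.4574.

Power ≈ 0.457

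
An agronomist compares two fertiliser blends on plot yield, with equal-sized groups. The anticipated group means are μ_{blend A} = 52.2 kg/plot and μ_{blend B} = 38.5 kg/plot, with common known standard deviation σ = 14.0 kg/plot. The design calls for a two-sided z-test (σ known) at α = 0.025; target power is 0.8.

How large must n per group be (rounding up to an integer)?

Standardized effect: d = |μ_{blend A} − μ_{blend B}| / σ = |52.2 − 38.5| / 14.0 = 0.9786
Set Φ(δ − 2.241) = 0.8; then δ − 2.241 = Φ⁻¹(0.8) = 0.842, giving δ = 3.083.
(Ignoring the negligible lower-tail rejection probability gives the usual closed-form inversion.)
δ = d·√(n/2) ⇒ n = 2(δ/d)² = 2 × (3.083 / 0.9786)² = 19.85.
Round up to the next whole unit.

n = 20 per group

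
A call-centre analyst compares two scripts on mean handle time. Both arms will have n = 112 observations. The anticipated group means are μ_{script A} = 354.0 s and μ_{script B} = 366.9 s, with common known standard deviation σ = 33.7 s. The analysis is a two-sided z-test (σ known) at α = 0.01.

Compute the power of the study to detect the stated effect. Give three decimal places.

Standardized effect: d = |μ_{script A} − μ_{script B}| / σ = |354.0 − 366.9| / 33.7 = 0.3828
Noncentrality parameter: δ = d·√(n/2) = 0.3828 × √(112/2) = 2.8645
Two-sided α = 0.01 → critical value z_{0.005} = 2.576.
Power = Φ(δ − 2.576) + Φ(−δ − 2.576) = Φ(0.289) + Φ(-5.440) = 0.6136 + 0.0000 = 0.6136.

Power ≈ 0.614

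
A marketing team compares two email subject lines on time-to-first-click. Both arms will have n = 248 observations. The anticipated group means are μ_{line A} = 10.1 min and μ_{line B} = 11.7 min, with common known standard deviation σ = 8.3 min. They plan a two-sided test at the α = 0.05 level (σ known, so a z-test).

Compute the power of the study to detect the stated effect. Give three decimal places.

Standardized effect: d = |μ_{line A} − μ_{line B}| / σ = |10.1 − 11.7| / 8.3 = 0.1928
Noncentrality parameter: δ = d·√(n/2) = 0.1928 × √(248/2) = 2.1466
Critical value for a two-sided test at α = 0.05: z_{α/2} = 1.960.
Power = Φ(δ − 1.960) + Φ(−δ − 1.960) = Φ(0.187) + Φ(-4.107) = 0.5740 + 0.0000 = 0.5741.

Power ≈ 0.574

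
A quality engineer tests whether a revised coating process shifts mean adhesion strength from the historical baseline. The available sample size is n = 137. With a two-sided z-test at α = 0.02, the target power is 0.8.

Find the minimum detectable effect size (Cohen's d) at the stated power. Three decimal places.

Required noncentrality: δ = z_{0.01} + z_{0.20} = 2.326 + 0.842 = 3.168.
(The second rejection-region term Φ(−δ − z_{α/2}) is negligible and dropped.)
δ = d·√n ⇒ d = δ/√n = 3.168/√137 = 0.2707.

d ≈ 0.271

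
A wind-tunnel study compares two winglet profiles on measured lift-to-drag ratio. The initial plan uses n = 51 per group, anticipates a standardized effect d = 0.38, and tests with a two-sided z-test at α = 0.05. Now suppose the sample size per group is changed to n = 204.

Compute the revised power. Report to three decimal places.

With n = 204 per group: δ = d·√(n/2) = 0.38 × √(204/2) = 3.8378. Critical value z_{0.025} = 1.960.
Revised power = Φ(δ − 1.960) + Φ(−δ − 1.960) = Φ(1.878) + Φ(-5.798) = 0.9698 + 0.0000 = 0.9698.

Power ≈ 0.970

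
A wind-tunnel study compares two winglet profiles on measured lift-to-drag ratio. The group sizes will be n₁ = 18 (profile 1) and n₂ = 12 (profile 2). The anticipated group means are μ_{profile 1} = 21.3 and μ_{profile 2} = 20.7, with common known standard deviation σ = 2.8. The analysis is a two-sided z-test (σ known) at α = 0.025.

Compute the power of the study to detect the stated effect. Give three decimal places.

Standardized effect: d = |μ_{profile 1} − μ_{profile 2}| / σ = |21.3 − 20.7| / 2.8 = 0.2143
Noncentrality parameter: δ = d / √(1/n₁ + 1/n₂) = 0.2143 / √(1/18 + 1/12) = 0.5750
Critical value for a two-sided test at α = 0.025: z_{α/2} = 2.241.
Power = Φ(δ − 2.241) + Φ(−δ − 2.241) = Φ(-1.666) + Φ(-2.816) = 0.0478 + 0.0024 = 0.0502.

Power ≈ 0.050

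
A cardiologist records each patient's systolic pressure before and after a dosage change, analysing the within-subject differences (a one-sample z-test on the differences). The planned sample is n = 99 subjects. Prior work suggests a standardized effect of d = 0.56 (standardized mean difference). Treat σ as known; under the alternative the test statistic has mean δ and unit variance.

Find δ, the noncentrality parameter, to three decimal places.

δ ≈ 5.572

δ = d·√n = 0.56 × √99 = 5.5719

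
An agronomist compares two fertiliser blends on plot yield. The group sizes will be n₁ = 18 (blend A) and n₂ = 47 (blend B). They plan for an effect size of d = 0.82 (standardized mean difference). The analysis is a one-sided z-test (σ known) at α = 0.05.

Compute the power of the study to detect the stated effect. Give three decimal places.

Power ≈ 0.905

Noncentrality parameter: δ = d / √(1/n₁ + 1/n₂) = 0.82 / √(1/18 + 1/47) = 2.9583
Critical value for a one-sided test at α = 0.05: z_α = 1.645.
Power = Φ(δ − 1.645) = Φ(1.313) = 0.9055.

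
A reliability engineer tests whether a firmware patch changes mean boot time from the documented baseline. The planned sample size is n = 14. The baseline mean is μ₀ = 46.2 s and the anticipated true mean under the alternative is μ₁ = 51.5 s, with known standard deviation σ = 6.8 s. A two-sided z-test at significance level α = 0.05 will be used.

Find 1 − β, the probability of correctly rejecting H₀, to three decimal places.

Power ≈ 0.831

Standardized effect: d = |μ₁ − μ₀| / σ = |51.5 − 46.2| / 6.8 = 0.7794
Noncentrality parameter: δ = d·√n = 0.7794 × √14 = 2.9163
Two-sided α = 0.05 → critical value z_{0.025} = 1.960.
Power = Φ(δ − 1.960) + Φ(−δ − 1.960) = Φ(0.956) + Φ(-4.876) = 0.8305 + 0.0000 = 0.8305.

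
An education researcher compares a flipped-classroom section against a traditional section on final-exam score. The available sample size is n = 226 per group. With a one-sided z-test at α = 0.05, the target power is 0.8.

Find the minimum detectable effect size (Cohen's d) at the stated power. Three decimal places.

d ≈ 0.234

Required noncentrality: δ = z_{0.05} + z_{0.20} = 1.645 + 0.842 = 2.486.
δ = d·√(n/2) ⇒ d = δ/√(n/2) = 2.486/√(226/2) = 0.2339.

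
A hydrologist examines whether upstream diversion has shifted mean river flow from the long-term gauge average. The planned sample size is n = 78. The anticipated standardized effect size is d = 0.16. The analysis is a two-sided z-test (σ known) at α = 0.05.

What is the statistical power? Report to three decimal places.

Noncentrality parameter: δ = d·√n = 0.16 × √78 = 1.4131
Critical value for a two-sided test at α = 0.05: z_{α/2} = 1.960.
Power = Φ(δ − 1.960) + Φ(−δ − 1.960) = Φ(-0.547) + Φ(-3.373) = 0.2922 + 0.0004 = 0.2926.

Power ≈ 0.293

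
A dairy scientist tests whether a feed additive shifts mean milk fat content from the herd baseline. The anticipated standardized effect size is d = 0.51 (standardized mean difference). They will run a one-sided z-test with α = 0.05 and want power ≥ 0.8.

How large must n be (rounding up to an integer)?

n = 24

For power 0.8 need Φ(δ − z_{0.05}) = 0.8, so δ = z_{0.05} + z_{0.20} = 1.645 + 0.842 = 2.486.
δ = d·√n ⇒ n = (δ/d)² = (2.486 / 0.51)² = 23.77.
Rounding up, n = 24.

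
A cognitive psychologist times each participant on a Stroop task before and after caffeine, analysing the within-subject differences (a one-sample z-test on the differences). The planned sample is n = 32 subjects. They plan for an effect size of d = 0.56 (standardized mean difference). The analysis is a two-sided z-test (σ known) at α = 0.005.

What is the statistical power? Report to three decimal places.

Noncentrality parameter: δ = d·√n = 0.56 × √32 = 3.1678
Two-sided α = 0.005 → critical value z_{0.0025} = 2.807.
Power = Φ(δ − 2.807) + Φ(−δ − 2.807) = Φ(0.361) + Φ(-5.975) = 0.6409 + 0.0000 = 0.6409.

Power ≈ 0.641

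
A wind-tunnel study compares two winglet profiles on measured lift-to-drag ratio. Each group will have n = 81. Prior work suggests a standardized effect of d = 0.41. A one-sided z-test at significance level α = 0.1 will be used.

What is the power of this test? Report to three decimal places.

Power ≈ 0.908

Noncentrality parameter: δ = d·√(n/2) = 0.41 × √(81/2) = 2.6092
Critical value for a one-sided test at α = 0.1: z_α = 1.282.
Power = P(Z > 1.282 − δ) = Φ(1.328) = 0.9079.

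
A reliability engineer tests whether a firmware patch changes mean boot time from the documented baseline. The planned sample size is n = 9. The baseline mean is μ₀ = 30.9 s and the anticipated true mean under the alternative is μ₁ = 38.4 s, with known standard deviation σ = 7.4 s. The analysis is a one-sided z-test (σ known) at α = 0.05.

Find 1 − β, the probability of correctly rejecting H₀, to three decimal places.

Power ≈ 0.919

Standardized effect: d = |μ₁ − μ₀| / σ = |38.4 − 30.9| / 7.4 = 1.0135
Noncentrality parameter: δ = d·√n = 1.0135 × √9 = 3.0405
One-sided α = 0.05 → critical value z_{0.05} = 1.645.
Power = P(Z > 1.645 − δ) = Φ(1.396) = 0.9186.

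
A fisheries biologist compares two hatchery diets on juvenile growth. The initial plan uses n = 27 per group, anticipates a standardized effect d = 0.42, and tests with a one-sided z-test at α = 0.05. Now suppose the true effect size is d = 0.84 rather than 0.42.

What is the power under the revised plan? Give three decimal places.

Power ≈ 0.925

With d = 0.84: δ = d·√(n/2) = 0.84 × √(27/2) = 3.0864. Critical value z_{0.05} = 1.645.
Revised power = P(Z > 1.645 − δ) = Φ(1.442) = 0.9253.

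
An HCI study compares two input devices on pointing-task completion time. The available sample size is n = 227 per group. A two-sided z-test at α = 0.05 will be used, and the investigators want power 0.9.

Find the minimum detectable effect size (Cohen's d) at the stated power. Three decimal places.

d ≈ 0.304

Required noncentrality: δ = z_{0.025} + z_{0.10} = 1.960 + 1.282 = 3.242.
(Lower-tail contribution to power is negligible for δ > 0.)
δ = d·√(n/2) ⇒ d = δ/√(n/2) = 3.242/√(227/2) = 0.3043.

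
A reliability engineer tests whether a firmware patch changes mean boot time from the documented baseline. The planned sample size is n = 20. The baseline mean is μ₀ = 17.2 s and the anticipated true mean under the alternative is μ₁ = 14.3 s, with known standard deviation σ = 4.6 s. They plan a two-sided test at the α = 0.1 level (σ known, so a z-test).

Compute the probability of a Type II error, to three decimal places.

Standardized effect: d = |μ₁ − μ₀| / σ = |14.3 − 17.2| / 4.6 = 0.6304
Noncentrality parameter: δ = d·√n = 0.6304 × √20 = 2.8194
Critical value for a two-sided test at α = 0.1: z_{α/2} = 1.645.
Power = Φ(δ − 1.645) + Φ(−δ − 1.645) = Φ(1.175) + Φ(-4.464) = 0.8799 + 0.0000 = 0.8799.
Type II error: β = 1 − power = 1 − 0.8799 = 0.1201.

β ≈ 0.120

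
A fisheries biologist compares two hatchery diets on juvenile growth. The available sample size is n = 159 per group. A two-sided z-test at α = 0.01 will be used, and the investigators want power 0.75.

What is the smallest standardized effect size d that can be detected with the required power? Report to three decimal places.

Required noncentrality: δ = z_{0.005} + z_{0.25} = 2.576 + 0.674 = 3.250.
(Lower-tail contribution to power is negligible for δ > 0.)
δ = d·√(n/2) ⇒ d = δ/√(n/2) = 3.250/√(159/2) = 0.3645.

d ≈ 0.365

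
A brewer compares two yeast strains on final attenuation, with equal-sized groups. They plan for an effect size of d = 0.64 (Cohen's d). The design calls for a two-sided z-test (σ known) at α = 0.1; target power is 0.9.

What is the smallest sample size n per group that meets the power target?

For power 0.9 need Φ(δ − z_{0.05}) = 0.9, so δ = z_{0.05} + z_{0.10} = 1.645 + 1.282 = 2.926.
(Ignoring the negligible lower-tail rejection probability gives the usual closed-form inversion.)
δ = d·√(n/2) ⇒ n = 2(δ/d)² = 2 × (2.926 / 0.64)² = 41.82.
Rounding up, n = 42 per group.

n = 42 per group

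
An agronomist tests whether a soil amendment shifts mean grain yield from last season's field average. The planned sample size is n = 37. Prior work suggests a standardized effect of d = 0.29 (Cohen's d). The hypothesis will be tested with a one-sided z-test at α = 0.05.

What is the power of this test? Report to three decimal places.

Power ≈ 0.547

Noncentrality parameter: δ = d·√n = 0.29 × √37 = 1.7640
Critical value for a one-sided test at α = 0.05: z_α = 1.645.
Power = Φ(δ − 1.645) = Φ(0.119) = 0.5474.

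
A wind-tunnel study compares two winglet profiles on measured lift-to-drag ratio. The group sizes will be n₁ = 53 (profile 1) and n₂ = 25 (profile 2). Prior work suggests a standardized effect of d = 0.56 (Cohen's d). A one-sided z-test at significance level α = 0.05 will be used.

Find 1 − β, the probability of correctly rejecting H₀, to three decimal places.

Noncentrality parameter: δ = d / √(1/n₁ + 1/n₂) = 0.56 / √(1/53 + 1/25) = 2.3081
One-sided α = 0.05 → critical value z_{0.05} = 1.645.
Power = P(Z > 1.645 − δ) = Φ(0.663) = 0.7464.

Power ≈ 0.746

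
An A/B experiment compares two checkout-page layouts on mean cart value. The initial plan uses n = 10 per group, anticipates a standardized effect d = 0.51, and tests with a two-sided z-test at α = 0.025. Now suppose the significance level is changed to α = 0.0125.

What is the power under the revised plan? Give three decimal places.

Power ≈ 0.087

δ = d·√(n/2) = 0.51 × √(10/2) = 1.1404 (unchanged). New critical value: z_{0.0063} = 2.498.
Revised power = Φ(δ − 2.498) + Φ(−δ − 2.498) = Φ(-1.357) + Φ(-3.638) = 0.0873 + 0.0001 = 0.0875.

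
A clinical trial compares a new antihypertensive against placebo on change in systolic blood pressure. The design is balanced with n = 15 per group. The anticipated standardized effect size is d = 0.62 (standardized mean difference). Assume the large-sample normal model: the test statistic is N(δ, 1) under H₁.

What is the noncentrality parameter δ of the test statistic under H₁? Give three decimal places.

δ = d·√(n/2) = 0.62 × √(15/2) = 1.6979

δ ≈ 1.698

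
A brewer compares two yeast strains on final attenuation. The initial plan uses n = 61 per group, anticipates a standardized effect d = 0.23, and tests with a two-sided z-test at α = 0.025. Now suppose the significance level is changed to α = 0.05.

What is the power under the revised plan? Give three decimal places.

δ = d·√(n/2) = 0.23 × √(61/2) = 1.2702 (unchanged). New critical value: z_{0.025} = 1.960.
Revised power = Φ(δ − 1.960) + Φ(−δ − 1.960) = Φ(-0.690) + Φ(-3.230) = 0.2452 + 0.0006 = 0.2458.

Power ≈ 0.246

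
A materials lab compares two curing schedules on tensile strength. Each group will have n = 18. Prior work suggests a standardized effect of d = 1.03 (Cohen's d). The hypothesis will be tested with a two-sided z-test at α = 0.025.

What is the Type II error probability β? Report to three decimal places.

β ≈ 0.198

Noncentrality parameter: δ = d·√(n/2) = 1.03 × √(18/2) = 3.0900
Two-sided α = 0.025 → critical value z_{0.0125} = 2.241.
Power = Φ(δ − 2.241) + Φ(−δ − 2.241) = Φ(0.849) + Φ(-5.331) = 0.8019 + 0.0000 = 0.8019.
Type II error: β = 1 − power = 1 − 0.8019 = 0.1981.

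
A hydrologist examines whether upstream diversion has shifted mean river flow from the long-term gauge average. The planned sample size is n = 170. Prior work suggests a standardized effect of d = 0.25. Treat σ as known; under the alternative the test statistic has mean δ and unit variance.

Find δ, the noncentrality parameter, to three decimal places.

δ ≈ 3.260

The noncentrality parameter scales effect size by the design's sample-size factor: δ = d·√n = 0.25 × √170 = 3.2596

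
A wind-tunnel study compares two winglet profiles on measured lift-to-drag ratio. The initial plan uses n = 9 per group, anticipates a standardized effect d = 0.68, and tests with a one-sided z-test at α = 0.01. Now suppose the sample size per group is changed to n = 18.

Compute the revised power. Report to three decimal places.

Power ≈ 0.387

With n = 18 per group: δ = d·√(n/2) = 0.68 × √(18/2) = 2.0400. Critical value z_{0.01} = 2.326.
Revised power = Φ(δ − 2.326) = Φ(-0.286) = 0.3873.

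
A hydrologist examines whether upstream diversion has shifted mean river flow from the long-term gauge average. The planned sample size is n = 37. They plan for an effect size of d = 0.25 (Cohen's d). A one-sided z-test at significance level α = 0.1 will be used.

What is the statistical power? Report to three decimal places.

Noncentrality parameter: δ = d·√n = 0.25 × √37 = 1.5207
Critical value for a one-sided test at α = 0.1: z_α = 1.282.
Power = Φ(δ − 1.282) = Φ(0.239) = 0.5945.

Power ≈ 0.595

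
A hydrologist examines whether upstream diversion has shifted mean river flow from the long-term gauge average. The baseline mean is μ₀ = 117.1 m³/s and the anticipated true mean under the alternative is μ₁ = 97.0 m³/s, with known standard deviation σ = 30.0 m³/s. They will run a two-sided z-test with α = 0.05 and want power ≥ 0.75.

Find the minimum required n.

n = 16

Standardized effect: d = |μ₁ − μ₀| / σ = |97.0 − 117.1| / 30.0 = 0.6700
For power 0.75 need Φ(δ − z_{0.025}) = 0.75, so δ = z_{0.025} + z_{0.25} = 1.960 + 0.674 = 2.634.
(The Φ(−δ − z_{α/2}) term is vanishingly small for δ > 0 and is dropped in the standard sample-size formula.)
δ = d·√n ⇒ n = (δ/d)² = (2.634 / 0.6700)² = 15.46.
Rounding up, n = 16.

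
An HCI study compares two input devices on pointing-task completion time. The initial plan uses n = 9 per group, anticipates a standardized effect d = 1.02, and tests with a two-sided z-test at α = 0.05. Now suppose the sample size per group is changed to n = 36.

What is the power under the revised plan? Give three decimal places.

Power ≈ 0.991

With n = 36 per group: δ = d·√(n/2) = 1.02 × √(36/2) = 4.3275. Critical value z_{0.025} = 1.960.
Revised power = Φ(δ − 1.960) + Φ(−δ − 1.960) = Φ(2.368) + Φ(-6.287) = 0.9910 + 0.0000 = 0.9910.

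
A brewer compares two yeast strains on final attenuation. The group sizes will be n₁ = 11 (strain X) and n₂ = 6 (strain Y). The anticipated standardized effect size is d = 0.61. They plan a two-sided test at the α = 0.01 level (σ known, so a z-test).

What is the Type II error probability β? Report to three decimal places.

Noncentrality parameter: δ = d / √(1/n₁ + 1/n₂) = 0.61 / √(1/11 + 1/6) = 1.2019
Two-sided α = 0.01 → critical value z_{0.005} = 2.576.
Power = Φ(δ − 2.576) + Φ(−δ − 2.576) = Φ(-1.374) + Φ(-3.778) = 0.0847 + 0.0001 = 0.0848.
Type II error: β = 1 − power = 1 − 0.0848 = 0.9152.

β ≈ 0.915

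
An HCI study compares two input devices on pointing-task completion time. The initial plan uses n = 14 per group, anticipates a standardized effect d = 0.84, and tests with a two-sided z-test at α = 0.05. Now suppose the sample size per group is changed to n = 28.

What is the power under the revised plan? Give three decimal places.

With n = 28 per group: δ = d·√(n/2) = 0.84 × √(28/2) = 3.1430. Critical value z_{0.025} = 1.960.
Revised power = Φ(δ − 1.960) + Φ(−δ − 1.960) = Φ(1.183) + Φ(-5.103) = 0.8816 + 0.0000 = 0.8816.

Power ≈ 0.882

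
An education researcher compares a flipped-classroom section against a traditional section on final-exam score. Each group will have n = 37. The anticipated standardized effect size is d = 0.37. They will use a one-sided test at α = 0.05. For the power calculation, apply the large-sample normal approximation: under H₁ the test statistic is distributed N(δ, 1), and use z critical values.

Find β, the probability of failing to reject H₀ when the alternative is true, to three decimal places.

β ≈ 0.521

Noncentrality parameter: δ = d·√(n/2) = 0.37 × √(37/2) = 1.5914
Critical value for a one-sided test at α = 0.05: z_α = 1.645.
Power = P(Z > 1.645 − δ) = Φ(-0.053) = 0.4787.
Type II error: β = 1 − power = 1 − 0.4787 = 0.5213.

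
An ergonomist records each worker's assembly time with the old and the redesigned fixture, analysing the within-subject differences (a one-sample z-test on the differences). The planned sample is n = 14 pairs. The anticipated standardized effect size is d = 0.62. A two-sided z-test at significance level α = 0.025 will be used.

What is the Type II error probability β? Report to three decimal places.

β ≈ 0.469

Noncentrality parameter: δ = d·√n = 0.62 × √14 = 2.3198
Two-sided α = 0.025 → critical value z_{0.0125} = 2.241.
Power = Φ(δ − 2.241) + Φ(−δ − 2.241) = Φ(0.078) + Φ(-4.561) = 0.5313 + 0.0000 = 0.5313.
Type II error: β = 1 − power = 1 − 0.5313 = 0.4687.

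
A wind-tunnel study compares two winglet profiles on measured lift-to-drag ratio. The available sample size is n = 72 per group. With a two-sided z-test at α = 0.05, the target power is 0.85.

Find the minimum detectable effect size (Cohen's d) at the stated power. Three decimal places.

Required noncentrality: δ = z_{0.025} + z_{0.15} = 1.960 + 1.036 = 2.996.
(The second rejection-region term Φ(−δ − z_{α/2}) is negligible and dropped.)
δ = d·√(n/2) ⇒ d = δ/√(n/2) = 2.996/√(72/2) = 0.4994.

d ≈ 0.499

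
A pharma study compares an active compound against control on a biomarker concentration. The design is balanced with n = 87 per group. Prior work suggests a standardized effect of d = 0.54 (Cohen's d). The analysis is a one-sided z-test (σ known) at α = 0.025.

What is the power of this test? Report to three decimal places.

Noncentrality parameter: δ = d·√(n/2) = 0.54 × √(87/2) = 3.5615
One-sided α = 0.025 → critical value z_{0.025} = 1.960.
Power = Φ(δ − 1.960) = Φ(1.602) = 0.9454.

Power ≈ 0.945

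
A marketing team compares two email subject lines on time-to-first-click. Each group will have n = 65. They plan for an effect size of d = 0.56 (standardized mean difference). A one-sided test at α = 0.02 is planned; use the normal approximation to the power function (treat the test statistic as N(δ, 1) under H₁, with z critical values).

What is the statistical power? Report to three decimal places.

Noncentrality parameter: δ = d·√(n/2) = 0.56 × √(65/2) = 3.1925
One-sided α = 0.02 → critical value z_{0.02} = 2.054.
Power = Φ(δ − 2.054) = Φ(1.139) = 0.8726.

Power ≈ 0.873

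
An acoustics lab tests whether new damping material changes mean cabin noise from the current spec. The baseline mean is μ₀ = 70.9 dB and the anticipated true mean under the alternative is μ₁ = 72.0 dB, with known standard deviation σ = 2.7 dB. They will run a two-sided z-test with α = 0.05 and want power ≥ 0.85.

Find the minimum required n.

n = 55

Standardized effect: d = |μ₁ − μ₀| / σ = |72.0 − 70.9| / 2.7 = 0.4074
Set Φ(δ − 1.960) = 0.85; then δ − 1.960 = Φ⁻¹(0.85) = 1.036, giving δ = 2.996.
(Ignoring the negligible lower-tail rejection probability gives the usual closed-form inversion.)
δ = d·√n ⇒ n = (δ/d)² = (2.996 / 0.4074)² = 54.09.
Round up to the next whole unit.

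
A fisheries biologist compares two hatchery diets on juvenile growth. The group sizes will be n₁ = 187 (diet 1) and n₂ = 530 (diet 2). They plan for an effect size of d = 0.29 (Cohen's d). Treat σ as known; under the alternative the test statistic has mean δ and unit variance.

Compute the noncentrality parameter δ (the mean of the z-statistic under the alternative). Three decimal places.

δ ≈ 3.410

δ = d / √(1/n₁ + 1/n₂) = 0.29 / √(1/187 + 1/530) = 3.4096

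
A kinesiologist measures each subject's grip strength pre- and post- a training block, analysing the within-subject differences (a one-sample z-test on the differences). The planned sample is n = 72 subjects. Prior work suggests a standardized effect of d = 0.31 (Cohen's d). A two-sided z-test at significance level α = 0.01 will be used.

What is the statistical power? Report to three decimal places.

Noncentrality parameter: δ = d·√n = 0.31 × √72 = 2.6304
Critical value for a two-sided test at α = 0.01: z_{α/2} = 2.576.
Power = Φ(δ − 2.576) + Φ(−δ − 2.576) = Φ(0.055) + Φ(-5.206) = 0.5218 + 0.0000 = 0.5218.

Power ≈ 0.522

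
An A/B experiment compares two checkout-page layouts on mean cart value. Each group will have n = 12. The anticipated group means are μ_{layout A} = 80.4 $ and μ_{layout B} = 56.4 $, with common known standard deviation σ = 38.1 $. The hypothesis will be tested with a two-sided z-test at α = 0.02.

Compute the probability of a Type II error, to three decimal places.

β ≈ 0.783

Standardized effect: d = |μ_{layout A} − μ_{layout B}| / σ = |80.4 − 56.4| / 38.1 = 0.6299
Noncentrality parameter: δ = d·√(n/2) = 0.6299 × √(12/2) = 1.5430
Critical value for a two-sided test at α = 0.02: z_{α/2} = 2.326.
Power = Φ(δ − 2.326) + Φ(−δ − 2.326) = Φ(-0.783) + Φ(-3.869) = 0.2167 + 0.0001 = 0.2168.
Type II error: β = 1 − power = 1 − 0.2168 = 0.7832.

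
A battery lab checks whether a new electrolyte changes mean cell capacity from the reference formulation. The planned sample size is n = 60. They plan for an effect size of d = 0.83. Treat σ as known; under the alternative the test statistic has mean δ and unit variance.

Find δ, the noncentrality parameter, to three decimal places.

δ = d·√n = 0.83 × √60 = 6.4292

δ ≈ 6.429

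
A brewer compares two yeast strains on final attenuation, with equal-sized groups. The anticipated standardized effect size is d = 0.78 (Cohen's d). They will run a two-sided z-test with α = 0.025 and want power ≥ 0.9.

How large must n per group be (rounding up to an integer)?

n = 41 per group

For power 0.9 need Φ(δ − z_{0.0125}) = 0.9, so δ = z_{0.0125} + z_{0.10} = 2.241 + 1.282 = 3.523.
(The Φ(−δ − z_{α/2}) term is vanishingly small for δ > 0 and is dropped in the standard sample-size formula.)
δ = d·√(n/2) ⇒ n = 2(δ/d)² = 2 × (3.523 / 0.78)² = 40.80.
Rounding up, n = 41 per group.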